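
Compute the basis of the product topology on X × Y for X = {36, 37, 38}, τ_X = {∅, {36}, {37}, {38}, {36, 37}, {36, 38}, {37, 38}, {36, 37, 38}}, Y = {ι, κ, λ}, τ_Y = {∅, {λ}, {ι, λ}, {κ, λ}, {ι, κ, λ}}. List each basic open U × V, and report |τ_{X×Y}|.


Basis B = {∅ × ∅, {36} × {λ}, {37} × {λ}, {38} × {λ}, {36} × {ι, λ}, {36} × {κ, λ}, {36, 37} × {λ}, {36, 38} × {λ}, {37} × {ι, λ}, {37} × {κ, λ}, {37, 38} × {λ}, {38} × {ι, λ}, {38} × {κ, λ}, {36} × {ι, κ, λ}, {36, 37, 38} × {λ}, {37} × {ι, κ, λ}, {38} × {ι, κ, λ}, {36, 37} × {ι, λ}, {36, 38} × {ι, λ}, {36, 37} × {κ, λ}, {36, 38} × {κ, λ}, {37, 38} × {ι, λ}, {37, 38} × {κ, λ}, {36, 37} × {ι, κ, λ}, {36, 38} × {ι, κ, λ}, {36, 37, 38} × {ι, λ}, {36, 37, 38} × {κ, λ}, {37, 38} × {ι, κ, λ}, {36, 37, 38} × {ι, κ, λ}}; |τ_{X×Y}| = 125.

Enumerate products U × V with U ∈ τ_X, V ∈ τ_Y (deduplicated):
  ∅ × ∅ = {} (∅)
  {36} × {λ} = {(36,λ)}
  {37} × {λ} = {(37,λ)}
  {38} × {λ} = {(38,λ)}
  {36} × {ι, λ} = {(36,ι), (36,λ)}
  {36} × {κ, λ} = {(36,κ), (36,λ)}
  {36, 37} × {λ} = {(36,λ), (37,λ)}
  {36, 38} × {λ} = {(36,λ), (38,λ)}
  {37} × {ι, λ} = {(37,ι), (37,λ)}
  {37} × {κ, λ} = {(37,κ), (37,λ)}
  {37, 38} × {λ} = {(37,λ), (38,λ)}
  {38} × {ι, λ} = {(38,ι), (38,λ)}
  {38} × {κ, λ} = {(38,κ), (38,λ)}
  {36} × {ι, κ, λ} = {(36,ι), (36,κ), (36,λ)}
  {36, 37, 38} × {λ} = {(36,λ), (37,λ), (38,λ)}
  {37} × {ι, κ, λ} = {(37,ι), (37,κ), (37,λ)}
  {38} × {ι, κ, λ} = {(38,ι), (38,κ), (38,λ)}
  {36, 37} × {ι, λ} = {(36,ι), (36,λ), (37,ι), (37,λ)}
  {36, 38} × {ι, λ} = {(36,ι), (36,λ), (38,ι), (38,λ)}
  {36, 37} × {κ, λ} = {(36,κ), (36,λ), (37,κ), (37,λ)}
  {36, 38} × {κ, λ} = {(36,κ), (36,λ), (38,κ), (38,λ)}
  {37, 38} × {ι, λ} = {(37,ι), (37,λ), (38,ι), (38,λ)}
  {37, 38} × {κ, λ} = {(37,κ), (37,λ), (38,κ), (38,λ)}
  {36, 37} × {ι, κ, λ} = {(36,ι), (36,κ), (36,λ), (37,ι), (37,κ), (37,λ)}
  {36, 38} × {ι, κ, λ} = {(36,ι), (36,κ), (36,λ), (38,ι), (38,κ), (38,λ)}
  {36, 37, 38} × {ι, λ} = {(36,ι), (36,λ), (37,ι), (37,λ), (38,ι), (38,λ)}
  {36, 37, 38} × {κ, λ} = {(36,κ), (36,λ), (37,κ), (37,λ), (38,κ), (38,λ)}
  {37, 38} × {ι, κ, λ} = {(37,ι), (37,κ), (37,λ), (38,ι), (38,κ), (38,λ)}
  {36, 37, 38} × {ι, κ, λ} = {(36,ι), (36,κ), (36,λ), (37,ι), (37,κ), (37,λ), (38,ι), (38,κ), (38,λ)}
These 29 distinct sets form the basis B.
Close under arbitrary unions to get τ_{X×Y}; counting gives |τ_{X×Y}| = 125.


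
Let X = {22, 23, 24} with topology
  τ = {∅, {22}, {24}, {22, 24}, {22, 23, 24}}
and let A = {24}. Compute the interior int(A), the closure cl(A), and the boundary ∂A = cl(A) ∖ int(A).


int(A) = {24}, cl(A) = {23, 24}, ∂A = {23}.

Closed sets in (X, τ) are complements of opens:
  closed(X, τ) = {∅, {23}, {22, 23}, {23, 24}, {22, 23, 24}}.
int(A) = ⋃ {U ∈ τ : U ⊆ A}. Opens contained in A: ∅, {24}.
Taking the union of these: int(A) = {24}.
cl(A) = ⋂ {C closed : A ⊆ C}. Closed sets containing A: {23, 24}, {22, 23, 24}.
Intersecting these: cl(A) = {23, 24}.
∂A = cl(A) ∖ int(A) = {23, 24} ∖ {24} = {23}.


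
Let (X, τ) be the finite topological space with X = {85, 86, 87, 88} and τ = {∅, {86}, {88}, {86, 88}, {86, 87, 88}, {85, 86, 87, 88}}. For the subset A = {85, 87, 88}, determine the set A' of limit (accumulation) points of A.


A' = {85, 87}

For each x ∈ X, list the open sets U ∈ τ with x ∈ U, then check whether U ∩ (A ∖ {x}) ≠ ∅ for every such U.
  x = 85: opens ∋ x are {85, 86, 87, 88}; each meets A ∖ {85}, so x IS a limit point.
  x = 86: open {86} ∋ x has {86} ∩ (A ∖ {86}) = ∅, so x is NOT a limit point.
  x = 87: opens ∋ x are {86, 87, 88}, {85, 86, 87, 88}; each meets A ∖ {87}, so x IS a limit point.
  x = 88: open {88} ∋ x has {88} ∩ (A ∖ {88}) = ∅, so x is NOT a limit point.
Collecting: A' = {85, 87}.


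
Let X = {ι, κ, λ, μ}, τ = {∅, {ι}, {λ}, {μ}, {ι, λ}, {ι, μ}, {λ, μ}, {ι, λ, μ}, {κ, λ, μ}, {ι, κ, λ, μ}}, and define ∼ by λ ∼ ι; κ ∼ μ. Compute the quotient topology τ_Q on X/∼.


X/∼ = {[ι=λ], [κ=μ]}; |τ_Q| = 3.

Equivalence classes: [ι=λ], [κ=μ].
Quotient map π: X → X/∼ sends ι ↦ [ι=λ], κ ↦ [κ=μ], λ ↦ [ι=λ], μ ↦ [κ=μ].
For each subset V ⊆ X/∼, compute π^{-1}(V) ⊆ X and check whether π^{-1}(V) ∈ τ. V is open in τ_Q iff π^{-1}(V) ∈ τ.
  V = {}: π^{-1}(V) = ∅ ∈ τ ✓.
  V = {[ι=λ]}: π^{-1}(V) = {ι, λ} ∈ τ ✓.
  V = {[κ=μ]}: π^{-1}(V) = {κ, μ} ∉ τ ✗.
  V = {[ι=λ], [κ=μ]}: π^{-1}(V) = {ι, κ, λ, μ} ∈ τ ✓.
Open sets in the quotient: τ_Q = {{}, {[ι=λ]}, {[ι=λ], [κ=μ]}} (3 elements).


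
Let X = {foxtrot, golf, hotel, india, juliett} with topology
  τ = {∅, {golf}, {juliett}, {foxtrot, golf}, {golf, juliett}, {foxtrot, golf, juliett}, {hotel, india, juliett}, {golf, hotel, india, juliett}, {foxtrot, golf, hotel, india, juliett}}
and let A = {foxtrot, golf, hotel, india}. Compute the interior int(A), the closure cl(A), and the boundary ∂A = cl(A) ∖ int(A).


int(A) = {foxtrot, golf}, cl(A) = {foxtrot, golf, hotel, india}, ∂A = {hotel, india}.

Closed sets in (X, τ) are complements of opens:
  closed(X, τ) = {∅, {foxtrot}, {foxtrot, golf}, {hotel, india}, {foxtrot, hotel, india}, {hotel, india, juliett}, {foxtrot, golf, hotel, india}, {foxtrot, hotel, india, juliett}, {foxtrot, golf, hotel, india, juliett}}.
int(A) = ⋃ {U ∈ τ : U ⊆ A}. Opens contained in A: ∅, {golf}, {foxtrot, golf}.
Taking the union of these: int(A) = {foxtrot, golf}.
cl(A) = ⋂ {C closed : A ⊆ C}. Closed sets containing A: {foxtrot, golf, hotel, india}, {foxtrot, golf, hotel, india, juliett}.
Intersecting these: cl(A) = {foxtrot, golf, hotel, india}.
∂A = cl(A) ∖ int(A) = {foxtrot, golf, hotel, india} ∖ {foxtrot, golf} = {hotel, india}.


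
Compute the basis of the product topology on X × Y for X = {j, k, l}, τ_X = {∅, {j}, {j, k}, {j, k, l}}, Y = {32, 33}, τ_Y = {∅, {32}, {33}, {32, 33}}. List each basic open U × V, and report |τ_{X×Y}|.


Basis B = {∅ × ∅, {j} × {32}, {j} × {33}, {j} × {32, 33}, {j, k} × {32}, {j, k} × {33}, {j, k, l} × {32}, {j, k, l} × {33}, {j, k} × {32, 33}, {j, k, l} × {32, 33}}; |τ_{X×Y}| = 16.

Enumerate products U × V with U ∈ τ_X, V ∈ τ_Y (deduplicated):
  ∅ × ∅ = {} (∅)
  {j} × {32} = {(j,32)}
  {j} × {33} = {(j,33)}
  {j} × {32, 33} = {(j,32), (j,33)}
  {j, k} × {32} = {(j,32), (k,32)}
  {j, k} × {33} = {(j,33), (k,33)}
  {j, k, l} × {32} = {(j,32), (k,32), (l,32)}
  {j, k, l} × {33} = {(j,33), (k,33), (l,33)}
  {j, k} × {32, 33} = {(j,32), (j,33), (k,32), (k,33)}
  {j, k, l} × {32, 33} = {(j,32), (j,33), (k,32), (k,33), (l,32), (l,33)}
These 10 distinct sets form the basis B.
Close under arbitrary unions to get τ_{X×Y}; counting gives |τ_{X×Y}| = 16.


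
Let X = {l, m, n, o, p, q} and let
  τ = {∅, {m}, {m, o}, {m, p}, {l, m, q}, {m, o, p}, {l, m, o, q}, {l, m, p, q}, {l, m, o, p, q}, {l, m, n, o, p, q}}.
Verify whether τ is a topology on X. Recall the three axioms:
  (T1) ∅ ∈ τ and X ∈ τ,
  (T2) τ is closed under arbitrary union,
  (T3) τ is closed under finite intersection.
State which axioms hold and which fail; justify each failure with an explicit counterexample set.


τ IS a topology on X.

Axiom (T1): ∅ ∈ τ? Yes; X ∈ τ? Yes.
Axiom (T2/T3): check pairwise unions and intersections of members of τ.
All pairwise intersections and unions checked — each lies in τ. Therefore τ satisfies (T1), (T2), (T3): it IS a topology on X.


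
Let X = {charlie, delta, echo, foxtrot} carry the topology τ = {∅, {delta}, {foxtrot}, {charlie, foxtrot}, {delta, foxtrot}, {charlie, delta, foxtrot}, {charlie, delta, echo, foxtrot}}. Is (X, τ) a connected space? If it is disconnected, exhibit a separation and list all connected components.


(X, τ) is connected.

Find clopen sets (U ∈ τ with X ∖ U ∈ τ):
  U = ∅, X ∖ U = {charlie, delta, echo, foxtrot} — both open, so U is clopen.
  U = {charlie, delta, echo, foxtrot}, X ∖ U = ∅ — both open, so U is clopen.
Only trivial clopens (∅ and X) exist, so (X, τ) is connected.
Compute connected components by grouping points that agree on all clopens:
  component: {charlie, delta, echo, foxtrot}


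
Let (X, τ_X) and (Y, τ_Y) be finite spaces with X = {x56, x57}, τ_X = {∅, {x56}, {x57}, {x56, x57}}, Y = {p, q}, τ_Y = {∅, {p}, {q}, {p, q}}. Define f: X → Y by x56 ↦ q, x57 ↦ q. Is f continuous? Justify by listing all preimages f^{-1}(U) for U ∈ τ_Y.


f IS continuous.

Compute f^{-1}(U) for each U ∈ τ_Y:
  U = ∅: f^{-1}(U) = ∅ ∈ τ_X ✓.
  U = {p}: f^{-1}(U) = ∅ ∈ τ_X ✓.
  U = {q}: f^{-1}(U) = {x56, x57} ∈ τ_X ✓.
  U = {p, q}: f^{-1}(U) = {x56, x57} ∈ τ_X ✓.
Every preimage lies in τ_X, so f IS continuous.


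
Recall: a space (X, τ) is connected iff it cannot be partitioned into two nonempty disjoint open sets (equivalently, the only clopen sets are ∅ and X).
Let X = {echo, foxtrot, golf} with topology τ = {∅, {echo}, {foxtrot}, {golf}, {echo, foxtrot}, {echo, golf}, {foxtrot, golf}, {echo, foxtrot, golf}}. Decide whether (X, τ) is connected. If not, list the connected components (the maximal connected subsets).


(X, τ) is disconnected; components = [{echo}, {foxtrot}, {golf}].

Find clopen sets (U ∈ τ with X ∖ U ∈ τ):
  U = ∅, X ∖ U = {echo, foxtrot, golf} — both open, so U is clopen.
  U = {echo}, X ∖ U = {foxtrot, golf} — both open, so U is clopen.
  U = {foxtrot}, X ∖ U = {echo, golf} — both open, so U is clopen.
  U = {golf}, X ∖ U = {echo, foxtrot} — both open, so U is clopen.
  U = {echo, foxtrot}, X ∖ U = {golf} — both open, so U is clopen.
  U = {echo, golf}, X ∖ U = {foxtrot} — both open, so U is clopen.
  U = {foxtrot, golf}, X ∖ U = {echo} — both open, so U is clopen.
  U = {echo, foxtrot, golf}, X ∖ U = ∅ — both open, so U is clopen.
Nontrivial clopen(s) exist: e.g. {golf}. So (X, τ) is disconnected.
Compute connected components by grouping points that agree on all clopens:
  component: {echo}
  component: {foxtrot}
  component: {golf}


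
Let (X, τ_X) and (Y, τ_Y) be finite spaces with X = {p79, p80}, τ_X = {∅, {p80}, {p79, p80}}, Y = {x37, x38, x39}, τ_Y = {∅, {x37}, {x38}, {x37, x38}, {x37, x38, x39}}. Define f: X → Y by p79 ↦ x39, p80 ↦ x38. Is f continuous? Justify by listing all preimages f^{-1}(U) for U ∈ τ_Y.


f IS continuous.

Compute f^{-1}(U) for each U ∈ τ_Y:
  U = ∅: f^{-1}(U) = ∅ ∈ τ_X ✓.
  U = {x37}: f^{-1}(U) = ∅ ∈ τ_X ✓.
  U = {x38}: f^{-1}(U) = {p80} ∈ τ_X ✓.
  U = {x37, x38}: f^{-1}(U) = {p80} ∈ τ_X ✓.
  U = {x37, x38, x39}: f^{-1}(U) = {p79, p80} ∈ τ_X ✓.
Every preimage lies in τ_X, so f IS continuous.


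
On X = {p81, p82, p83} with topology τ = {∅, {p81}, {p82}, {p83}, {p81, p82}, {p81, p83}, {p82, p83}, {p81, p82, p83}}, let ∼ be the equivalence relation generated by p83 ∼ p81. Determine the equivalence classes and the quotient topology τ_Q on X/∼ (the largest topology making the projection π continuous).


X/∼ = {[p81=p83], [p82]}; |τ_Q| = 4.

Equivalence classes: [p81=p83], [p82].
Quotient map π: X → X/∼ sends p81 ↦ [p81=p83], p82 ↦ [p82], p83 ↦ [p81=p83].
For each subset V ⊆ X/∼, compute π^{-1}(V) ⊆ X and check whether π^{-1}(V) ∈ τ. V is open in τ_Q iff π^{-1}(V) ∈ τ.
  V = {}: π^{-1}(V) = ∅ ∈ τ ✓.
  V = {[p81=p83]}: π^{-1}(V) = {p81, p83} ∈ τ ✓.
  V = {[p82]}: π^{-1}(V) = {p82} ∈ τ ✓.
  V = {[p81=p83], [p82]}: π^{-1}(V) = {p81, p82, p83} ∈ τ ✓.
Open sets in the quotient: τ_Q = {{}, {[p81=p83]}, {[p82]}, {[p81=p83], [p82]}} (4 elements).


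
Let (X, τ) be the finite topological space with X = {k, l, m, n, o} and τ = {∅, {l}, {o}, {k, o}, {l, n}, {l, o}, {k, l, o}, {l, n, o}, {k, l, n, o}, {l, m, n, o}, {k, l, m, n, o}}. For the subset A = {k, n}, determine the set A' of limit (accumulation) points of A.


A' = {m}

For each x ∈ X, list the open sets U ∈ τ with x ∈ U, then check whether U ∩ (A ∖ {x}) ≠ ∅ for every such U.
  x = k: open {k, o} ∋ x has {k, o} ∩ (A ∖ {k}) = ∅, so x is NOT a limit point.
  x = l: open {l} ∋ x has {l} ∩ (A ∖ {l}) = ∅, so x is NOT a limit point.
  x = m: opens ∋ x are {l, m, n, o}, {k, l, m, n, o}; each meets A ∖ {m}, so x IS a limit point.
  x = n: open {l, n} ∋ x has {l, n} ∩ (A ∖ {n}) = ∅, so x is NOT a limit point.
  x = o: open {o} ∋ x has {o} ∩ (A ∖ {o}) = ∅, so x is NOT a limit point.
Collecting: A' = {m}.


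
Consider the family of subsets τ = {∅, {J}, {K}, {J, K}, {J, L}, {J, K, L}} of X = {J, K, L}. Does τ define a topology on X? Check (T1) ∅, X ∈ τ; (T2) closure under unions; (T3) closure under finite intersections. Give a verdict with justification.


τ IS a topology on X.

Axiom (T1): ∅ ∈ τ? Yes; X ∈ τ? Yes.
Axiom (T2/T3): check pairwise unions and intersections of members of τ.
All pairwise intersections and unions checked — each lies in τ. Therefore τ satisfies (T1), (T2), (T3): it IS a topology on X.


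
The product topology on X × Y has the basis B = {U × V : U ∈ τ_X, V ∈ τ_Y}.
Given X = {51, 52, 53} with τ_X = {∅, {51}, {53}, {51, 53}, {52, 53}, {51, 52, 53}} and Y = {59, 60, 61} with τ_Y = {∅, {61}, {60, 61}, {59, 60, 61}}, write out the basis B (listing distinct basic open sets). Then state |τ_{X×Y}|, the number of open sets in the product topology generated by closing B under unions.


Basis B = {∅ × ∅, {51} × {61}, {53} × {61}, {51} × {60, 61}, {51, 53} × {61}, {52, 53} × {61}, {53} × {60, 61}, {51} × {59, 60, 61}, {51, 52, 53} × {61}, {53} × {59, 60, 61}, {51, 53} × {60, 61}, {52, 53} × {60, 61}, {51, 53} × {59, 60, 61}, {51, 52, 53} × {60, 61}, {52, 53} × {59, 60, 61}, {51, 52, 53} × {59, 60, 61}}; |τ_{X×Y}| = 40.

Enumerate products U × V with U ∈ τ_X, V ∈ τ_Y (deduplicated):
  ∅ × ∅ = {} (∅)
  {51} × {61} = {(51,61)}
  {53} × {61} = {(53,61)}
  {51} × {60, 61} = {(51,60), (51,61)}
  {51, 53} × {61} = {(51,61), (53,61)}
  {52, 53} × {61} = {(52,61), (53,61)}
  {53} × {60, 61} = {(53,60), (53,61)}
  {51} × {59, 60, 61} = {(51,59), (51,60), (51,61)}
  {51, 52, 53} × {61} = {(51,61), (52,61), (53,61)}
  {53} × {59, 60, 61} = {(53,59), (53,60), (53,61)}
  {51, 53} × {60, 61} = {(51,60), (51,61), (53,60), (53,61)}
  {52, 53} × {60, 61} = {(52,60), (52,61), (53,60), (53,61)}
  {51, 53} × {59, 60, 61} = {(51,59), (51,60), (51,61), (53,59), (53,60), (53,61)}
  {51, 52, 53} × {60, 61} = {(51,60), (51,61), (52,60), (52,61), (53,60), (53,61)}
  {52, 53} × {59, 60, 61} = {(52,59), (52,60), (52,61), (53,59), (53,60), (53,61)}
  {51, 52, 53} × {59, 60, 61} = {(51,59), (51,60), (51,61), (52,59), (52,60), (52,61), (53,59), (53,60), (53,61)}
These 16 distinct sets form the basis B.
Close under arbitrary unions to get τ_{X×Y}; counting gives |τ_{X×Y}| = 40.


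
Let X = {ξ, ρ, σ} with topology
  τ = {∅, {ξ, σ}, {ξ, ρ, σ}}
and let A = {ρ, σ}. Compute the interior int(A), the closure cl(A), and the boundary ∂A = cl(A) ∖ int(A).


int(A) = ∅, cl(A) = {ξ, ρ, σ}, ∂A = {ξ, ρ, σ}.

Closed sets in (X, τ) are complements of opens:
  closed(X, τ) = {∅, {ρ}, {ξ, ρ, σ}}.
int(A) = ⋃ {U ∈ τ : U ⊆ A}. Opens contained in A: ∅.
Taking the union of these: int(A) = ∅.
cl(A) = ⋂ {C closed : A ⊆ C}. Closed sets containing A: {ξ, ρ, σ}.
Intersecting these: cl(A) = {ξ, ρ, σ}.
∂A = cl(A) ∖ int(A) = {ξ, ρ, σ} ∖ ∅ = {ξ, ρ, σ}.


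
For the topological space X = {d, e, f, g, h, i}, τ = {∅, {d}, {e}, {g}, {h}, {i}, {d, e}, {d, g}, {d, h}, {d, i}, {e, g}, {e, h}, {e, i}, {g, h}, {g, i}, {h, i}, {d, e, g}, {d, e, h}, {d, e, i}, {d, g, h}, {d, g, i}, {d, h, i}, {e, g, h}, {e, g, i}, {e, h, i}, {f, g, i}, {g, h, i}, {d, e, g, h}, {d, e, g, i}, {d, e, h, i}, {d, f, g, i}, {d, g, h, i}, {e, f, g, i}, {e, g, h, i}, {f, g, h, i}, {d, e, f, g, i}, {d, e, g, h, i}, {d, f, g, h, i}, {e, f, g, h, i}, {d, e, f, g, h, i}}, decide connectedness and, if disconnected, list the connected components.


(X, τ) is disconnected; components = [{d}, {e}, {h}, {f, g, i}].

Find clopen sets (U ∈ τ with X ∖ U ∈ τ):
  U = ∅, X ∖ U = {d, e, f, g, h, i} — both open, so U is clopen.
  U = {d}, X ∖ U = {e, f, g, h, i} — both open, so U is clopen.
  U = {e}, X ∖ U = {d, f, g, h, i} — both open, so U is clopen.
  U = {h}, X ∖ U = {d, e, f, g, i} — both open, so U is clopen.
  U = {d, e}, X ∖ U = {f, g, h, i} — both open, so U is clopen.
  U = {d, h}, X ∖ U = {e, f, g, i} — both open, so U is clopen.
  U = {e, h}, X ∖ U = {d, f, g, i} — both open, so U is clopen.
  U = {d, e, h}, X ∖ U = {f, g, i} — both open, so U is clopen.
  U = {f, g, i}, X ∖ U = {d, e, h} — both open, so U is clopen.
  U = {d, f, g, i}, X ∖ U = {e, h} — both open, so U is clopen.
  U = {e, f, g, i}, X ∖ U = {d, h} — both open, so U is clopen.
  U = {f, g, h, i}, X ∖ U = {d, e} — both open, so U is clopen.
  U = {d, e, f, g, i}, X ∖ U = {h} — both open, so U is clopen.
  U = {d, f, g, h, i}, X ∖ U = {e} — both open, so U is clopen.
  U = {e, f, g, h, i}, X ∖ U = {d} — both open, so U is clopen.
  U = {d, e, f, g, h, i}, X ∖ U = ∅ — both open, so U is clopen.
Nontrivial clopen(s) exist: e.g. {d, e, h}. So (X, τ) is disconnected.
Compute connected components by grouping points that agree on all clopens:
  component: {d}
  component: {e}
  component: {h}
  component: {f, g, i}


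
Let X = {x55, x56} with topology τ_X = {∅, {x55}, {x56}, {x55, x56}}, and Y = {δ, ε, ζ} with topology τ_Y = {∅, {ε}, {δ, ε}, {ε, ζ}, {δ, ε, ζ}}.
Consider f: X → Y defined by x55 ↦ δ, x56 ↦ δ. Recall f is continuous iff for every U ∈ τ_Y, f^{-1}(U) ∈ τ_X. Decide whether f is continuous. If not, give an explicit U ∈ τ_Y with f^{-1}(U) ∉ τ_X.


f IS continuous.

Compute f^{-1}(U) for each U ∈ τ_Y:
  U = ∅: f^{-1}(U) = ∅ ∈ τ_X ✓.
  U = {ε}: f^{-1}(U) = ∅ ∈ τ_X ✓.
  U = {δ, ε}: f^{-1}(U) = {x55, x56} ∈ τ_X ✓.
  U = {ε, ζ}: f^{-1}(U) = ∅ ∈ τ_X ✓.
  U = {δ, ε, ζ}: f^{-1}(U) = {x55, x56} ∈ τ_X ✓.
Every preimage lies in τ_X, so f IS continuous.


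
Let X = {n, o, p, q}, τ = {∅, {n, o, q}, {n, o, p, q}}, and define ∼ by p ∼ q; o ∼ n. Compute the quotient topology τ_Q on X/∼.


X/∼ = {[n=o], [p=q]}; |τ_Q| = 2.

Equivalence classes: [n=o], [p=q].
Quotient map π: X → X/∼ sends n ↦ [n=o], o ↦ [n=o], p ↦ [p=q], q ↦ [p=q].
For each subset V ⊆ X/∼, compute π^{-1}(V) ⊆ X and check whether π^{-1}(V) ∈ τ. V is open in τ_Q iff π^{-1}(V) ∈ τ.
  V = {}: π^{-1}(V) = ∅ ∈ τ ✓.
  V = {[n=o]}: π^{-1}(V) = {n, o} ∉ τ ✗.
  V = {[p=q]}: π^{-1}(V) = {p, q} ∉ τ ✗.
  V = {[n=o], [p=q]}: π^{-1}(V) = {n, o, p, q} ∈ τ ✓.
Open sets in the quotient: τ_Q = {{}, {[n=o], [p=q]}} (2 elements).


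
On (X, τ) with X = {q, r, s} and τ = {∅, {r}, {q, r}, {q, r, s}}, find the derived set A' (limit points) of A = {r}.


A' = {q, s}

For each x ∈ X, list the open sets U ∈ τ with x ∈ U, then check whether U ∩ (A ∖ {x}) ≠ ∅ for every such U.
  x = q: opens ∋ x are {q, r}, {q, r, s}; each meets A ∖ {q}, so x IS a limit point.
  x = r: open {r} ∋ x has {r} ∩ (A ∖ {r}) = ∅, so x is NOT a limit point.
  x = s: opens ∋ x are {q, r, s}; each meets A ∖ {s}, so x IS a limit point.
Collecting: A' = {q, s}.


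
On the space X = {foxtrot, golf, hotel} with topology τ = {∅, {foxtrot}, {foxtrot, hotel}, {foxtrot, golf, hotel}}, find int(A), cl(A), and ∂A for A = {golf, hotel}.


int(A) = ∅, cl(A) = {golf, hotel}, ∂A = {golf, hotel}.

Closed sets in (X, τ) are complements of opens:
  closed(X, τ) = {∅, {golf}, {golf, hotel}, {foxtrot, golf, hotel}}.
int(A) = ⋃ {U ∈ τ : U ⊆ A}. Opens contained in A: ∅.
Taking the union of these: int(A) = ∅.
cl(A) = ⋂ {C closed : A ⊆ C}. Closed sets containing A: {golf, hotel}, {foxtrot, golf, hotel}.
Intersecting these: cl(A) = {golf, hotel}.
∂A = cl(A) ∖ int(A) = {golf, hotel} ∖ ∅ = {golf, hotel}.


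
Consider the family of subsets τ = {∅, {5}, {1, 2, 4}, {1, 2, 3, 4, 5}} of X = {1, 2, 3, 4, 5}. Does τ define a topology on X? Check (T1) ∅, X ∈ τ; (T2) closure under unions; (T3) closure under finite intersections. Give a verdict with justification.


τ is NOT a topology on X.

Axiom (T1): ∅ ∈ τ? Yes; X ∈ τ? Yes.
Axiom (T2/T3): check pairwise unions and intersections of members of τ.
Counterexample for (T2): {5} ∪ {1, 2, 4} = {1, 2, 4, 5} ∉ τ. Therefore τ is NOT a topology.


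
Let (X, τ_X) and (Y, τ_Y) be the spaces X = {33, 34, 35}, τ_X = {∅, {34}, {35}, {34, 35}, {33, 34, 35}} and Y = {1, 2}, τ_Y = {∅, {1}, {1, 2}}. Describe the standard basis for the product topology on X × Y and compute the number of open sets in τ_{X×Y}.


Basis B = {∅ × ∅, {34} × {1}, {35} × {1}, {34} × {1, 2}, {34, 35} × {1}, {35} × {1, 2}, {33, 34, 35} × {1}, {34, 35} × {1, 2}, {33, 34, 35} × {1, 2}}; |τ_{X×Y}| = 14.

Enumerate products U × V with U ∈ τ_X, V ∈ τ_Y (deduplicated):
  ∅ × ∅ = {} (∅)
  {34} × {1} = {(34,1)}
  {35} × {1} = {(35,1)}
  {34} × {1, 2} = {(34,1), (34,2)}
  {34, 35} × {1} = {(34,1), (35,1)}
  {35} × {1, 2} = {(35,1), (35,2)}
  {33, 34, 35} × {1} = {(33,1), (34,1), (35,1)}
  {34, 35} × {1, 2} = {(34,1), (34,2), (35,1), (35,2)}
  {33, 34, 35} × {1, 2} = {(33,1), (33,2), (34,1), (34,2), (35,1), (35,2)}
These 9 distinct sets form the basis B.
Close under arbitrary unions to get τ_{X×Y}; counting gives |τ_{X×Y}| = 14.


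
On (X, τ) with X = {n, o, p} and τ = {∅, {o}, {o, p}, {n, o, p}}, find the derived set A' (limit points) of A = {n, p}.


A' = {n}

For each x ∈ X, list the open sets U ∈ τ with x ∈ U, then check whether U ∩ (A ∖ {x}) ≠ ∅ for every such U.
  x = n: opens ∋ x are {n, o, p}; each meets A ∖ {n}, so x IS a limit point.
  x = o: open {o} ∋ x has {o} ∩ (A ∖ {o}) = ∅, so x is NOT a limit point.
  x = p: open {o, p} ∋ x has {o, p} ∩ (A ∖ {p}) = ∅, so x is NOT a limit point.
Collecting: A' = {n}.


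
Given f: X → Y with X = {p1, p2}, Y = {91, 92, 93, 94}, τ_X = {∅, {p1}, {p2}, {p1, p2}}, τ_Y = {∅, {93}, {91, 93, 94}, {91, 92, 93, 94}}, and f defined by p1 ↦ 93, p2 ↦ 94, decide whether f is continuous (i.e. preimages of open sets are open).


f IS continuous.

Compute f^{-1}(U) for each U ∈ τ_Y:
  U = ∅: f^{-1}(U) = ∅ ∈ τ_X ✓.
  U = {93}: f^{-1}(U) = {p1} ∈ τ_X ✓.
  U = {91, 93, 94}: f^{-1}(U) = {p1, p2} ∈ τ_X ✓.
  U = {91, 92, 93, 94}: f^{-1}(U) = {p1, p2} ∈ τ_X ✓.
Every preimage lies in τ_X, so f IS continuous.


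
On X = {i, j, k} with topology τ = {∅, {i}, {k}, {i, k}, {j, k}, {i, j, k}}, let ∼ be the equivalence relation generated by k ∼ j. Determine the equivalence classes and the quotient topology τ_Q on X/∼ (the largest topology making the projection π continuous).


X/∼ = {[i], [j=k]}; |τ_Q| = 4.

Equivalence classes: [i], [j=k].
Quotient map π: X → X/∼ sends i ↦ [i], j ↦ [j=k], k ↦ [j=k].
For each subset V ⊆ X/∼, compute π^{-1}(V) ⊆ X and check whether π^{-1}(V) ∈ τ. V is open in τ_Q iff π^{-1}(V) ∈ τ.
  V = {}: π^{-1}(V) = ∅ ∈ τ ✓.
  V = {[i]}: π^{-1}(V) = {i} ∈ τ ✓.
  V = {[j=k]}: π^{-1}(V) = {j, k} ∈ τ ✓.
  V = {[i], [j=k]}: π^{-1}(V) = {i, j, k} ∈ τ ✓.
Open sets in the quotient: τ_Q = {{}, {[i]}, {[j=k]}, {[i], [j=k]}} (4 elements).


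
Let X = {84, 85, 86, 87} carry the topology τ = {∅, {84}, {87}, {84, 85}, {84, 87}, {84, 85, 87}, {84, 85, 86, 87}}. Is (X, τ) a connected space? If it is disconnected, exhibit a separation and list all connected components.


(X, τ) is connected.

Find clopen sets (U ∈ τ with X ∖ U ∈ τ):
  U = ∅, X ∖ U = {84, 85, 86, 87} — both open, so U is clopen.
  U = {84, 85, 86, 87}, X ∖ U = ∅ — both open, so U is clopen.
Only trivial clopens (∅ and X) exist, so (X, τ) is connected.
Compute connected components by grouping points that agree on all clopens:
  component: {84, 85, 86, 87}


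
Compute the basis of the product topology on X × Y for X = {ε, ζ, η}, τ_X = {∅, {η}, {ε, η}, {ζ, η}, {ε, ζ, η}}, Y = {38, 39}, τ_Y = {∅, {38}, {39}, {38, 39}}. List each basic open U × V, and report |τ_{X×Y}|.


Basis B = {∅ × ∅, {η} × {38}, {η} × {39}, {ε, η} × {38}, {ε, η} × {39}, {ζ, η} × {38}, {ζ, η} × {39}, {η} × {38, 39}, {ε, ζ, η} × {38}, {ε, ζ, η} × {39}, {ε, η} × {38, 39}, {ζ, η} × {38, 39}, {ε, ζ, η} × {38, 39}}; |τ_{X×Y}| = 25.

Enumerate products U × V with U ∈ τ_X, V ∈ τ_Y (deduplicated):
  ∅ × ∅ = {} (∅)
  {η} × {38} = {(η,38)}
  {η} × {39} = {(η,39)}
  {ε, η} × {38} = {(ε,38), (η,38)}
  {ε, η} × {39} = {(ε,39), (η,39)}
  {ζ, η} × {38} = {(ζ,38), (η,38)}
  {ζ, η} × {39} = {(ζ,39), (η,39)}
  {η} × {38, 39} = {(η,38), (η,39)}
  {ε, ζ, η} × {38} = {(ε,38), (ζ,38), (η,38)}
  {ε, ζ, η} × {39} = {(ε,39), (ζ,39), (η,39)}
  {ε, η} × {38, 39} = {(ε,38), (ε,39), (η,38), (η,39)}
  {ζ, η} × {38, 39} = {(ζ,38), (ζ,39), (η,38), (η,39)}
  {ε, ζ, η} × {38, 39} = {(ε,38), (ε,39), (ζ,38), (ζ,39), (η,38), (η,39)}
These 13 distinct sets form the basis B.
Close under arbitrary unions to get τ_{X×Y}; counting gives |τ_{X×Y}| = 25.


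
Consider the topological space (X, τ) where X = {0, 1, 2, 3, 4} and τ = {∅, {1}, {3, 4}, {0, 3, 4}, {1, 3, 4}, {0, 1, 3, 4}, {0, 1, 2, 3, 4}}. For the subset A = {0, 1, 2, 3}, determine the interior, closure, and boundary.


int(A) = {1}, cl(A) = {0, 1, 2, 3, 4}, ∂A = {0, 2, 3, 4}.

Closed sets in (X, τ) are complements of opens:
  closed(X, τ) = {∅, {2}, {0, 2}, {1, 2}, {0, 1, 2}, {0, 2, 3, 4}, {0, 1, 2, 3, 4}}.
int(A) = ⋃ {U ∈ τ : U ⊆ A}. Opens contained in A: ∅, {1}.
Taking the union of these: int(A) = {1}.
cl(A) = ⋂ {C closed : A ⊆ C}. Closed sets containing A: {0, 1, 2, 3, 4}.
Intersecting these: cl(A) = {0, 1, 2, 3, 4}.
∂A = cl(A) ∖ int(A) = {0, 1, 2, 3, 4} ∖ {1} = {0, 2, 3, 4}.


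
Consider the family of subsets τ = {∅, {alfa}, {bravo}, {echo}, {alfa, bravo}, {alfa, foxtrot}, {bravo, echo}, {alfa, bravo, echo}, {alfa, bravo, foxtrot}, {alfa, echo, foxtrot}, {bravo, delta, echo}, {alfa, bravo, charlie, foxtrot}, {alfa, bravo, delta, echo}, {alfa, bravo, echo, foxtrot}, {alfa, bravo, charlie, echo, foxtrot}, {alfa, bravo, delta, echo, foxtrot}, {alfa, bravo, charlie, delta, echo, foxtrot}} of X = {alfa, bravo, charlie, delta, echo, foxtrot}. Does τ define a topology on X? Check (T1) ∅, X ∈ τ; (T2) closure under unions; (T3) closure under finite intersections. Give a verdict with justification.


τ is NOT a topology on X.

Axiom (T1): ∅ ∈ τ? Yes; X ∈ τ? Yes.
Axiom (T2/T3): check pairwise unions and intersections of members of τ.
Counterexample for (T2): {alfa} ∪ {echo} = {alfa, echo} ∉ τ. Therefore τ is NOT a topology.


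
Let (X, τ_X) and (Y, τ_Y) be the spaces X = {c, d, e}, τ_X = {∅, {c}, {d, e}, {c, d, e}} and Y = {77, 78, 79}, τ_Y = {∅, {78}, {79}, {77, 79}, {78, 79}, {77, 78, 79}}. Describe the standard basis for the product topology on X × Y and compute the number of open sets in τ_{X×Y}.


Basis B = {∅ × ∅, {c} × {78}, {c} × {79}, {c} × {77, 79}, {c} × {78, 79}, {d, e} × {78}, {d, e} × {79}, {c} × {77, 78, 79}, {c, d, e} × {78}, {c, d, e} × {79}, {d, e} × {77, 79}, {d, e} × {78, 79}, {c, d, e} × {77, 79}, {c, d, e} × {78, 79}, {d, e} × {77, 78, 79}, {c, d, e} × {77, 78, 79}}; |τ_{X×Y}| = 36.

Enumerate products U × V with U ∈ τ_X, V ∈ τ_Y (deduplicated):
  ∅ × ∅ = {} (∅)
  {c} × {78} = {(c,78)}
  {c} × {79} = {(c,79)}
  {c} × {77, 79} = {(c,77), (c,79)}
  {c} × {78, 79} = {(c,78), (c,79)}
  {d, e} × {78} = {(d,78), (e,78)}
  {d, e} × {79} = {(d,79), (e,79)}
  {c} × {77, 78, 79} = {(c,77), (c,78), (c,79)}
  {c, d, e} × {78} = {(c,78), (d,78), (e,78)}
  {c, d, e} × {79} = {(c,79), (d,79), (e,79)}
  {d, e} × {77, 79} = {(d,77), (d,79), (e,77), (e,79)}
  {d, e} × {78, 79} = {(d,78), (d,79), (e,78), (e,79)}
  {c, d, e} × {77, 79} = {(c,77), (c,79), (d,77), (d,79), (e,77), (e,79)}
  {c, d, e} × {78, 79} = {(c,78), (c,79), (d,78), (d,79), (e,78), (e,79)}
  {d, e} × {77, 78, 79} = {(d,77), (d,78), (d,79), (e,77), (e,78), (e,79)}
  {c, d, e} × {77, 78, 79} = {(c,77), (c,78), (c,79), (d,77), (d,78), (d,79), (e,77), (e,78), (e,79)}
These 16 distinct sets form the basis B.
Close under arbitrary unions to get τ_{X×Y}; counting gives |τ_{X×Y}| = 36.


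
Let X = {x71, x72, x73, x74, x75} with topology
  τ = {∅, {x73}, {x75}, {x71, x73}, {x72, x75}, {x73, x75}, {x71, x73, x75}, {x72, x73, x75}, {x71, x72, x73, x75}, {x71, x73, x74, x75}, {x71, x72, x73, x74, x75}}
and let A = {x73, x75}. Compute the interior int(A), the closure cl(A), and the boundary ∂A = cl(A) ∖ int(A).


int(A) = {x73, x75}, cl(A) = {x71, x72, x73, x74, x75}, ∂A = {x71, x72, x74}.

Closed sets in (X, τ) are complements of opens:
  closed(X, τ) = {∅, {x72}, {x74}, {x71, x74}, {x72, x74}, {x71, x72, x74}, {x71, x73, x74}, {x72, x74, x75}, {x71, x72, x73, x74}, {x71, x72, x74, x75}, {x71, x72, x73, x74, x75}}.
int(A) = ⋃ {U ∈ τ : U ⊆ A}. Opens contained in A: ∅, {x73}, {x75}, {x73, x75}.
Taking the union of these: int(A) = {x73, x75}.
cl(A) = ⋂ {C closed : A ⊆ C}. Closed sets containing A: {x71, x72, x73, x74, x75}.
Intersecting these: cl(A) = {x71, x72, x73, x74, x75}.
∂A = cl(A) ∖ int(A) = {x71, x72, x73, x74, x75} ∖ {x73, x75} = {x71, x72, x74}.


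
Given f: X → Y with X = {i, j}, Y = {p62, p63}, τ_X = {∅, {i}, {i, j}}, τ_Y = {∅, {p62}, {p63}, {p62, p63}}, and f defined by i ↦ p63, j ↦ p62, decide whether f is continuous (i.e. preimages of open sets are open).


f is NOT continuous.

Compute f^{-1}(U) for each U ∈ τ_Y:
  U = ∅: f^{-1}(U) = ∅ ∈ τ_X ✓.
  U = {p62}: f^{-1}(U) = {j} ∉ τ_X ✗.
  U = {p63}: f^{-1}(U) = {i} ∈ τ_X ✓.
  U = {p62, p63}: f^{-1}(U) = {i, j} ∈ τ_X ✓.
Found U = {p62} with f^{-1}(U) = {j} not in τ_X. Therefore f is NOT continuous.


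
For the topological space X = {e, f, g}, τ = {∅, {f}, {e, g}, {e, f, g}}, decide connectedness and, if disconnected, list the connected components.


(X, τ) is disconnected; components = [{f}, {e, g}].

Find clopen sets (U ∈ τ with X ∖ U ∈ τ):
  U = ∅, X ∖ U = {e, f, g} — both open, so U is clopen.
  U = {f}, X ∖ U = {e, g} — both open, so U is clopen.
  U = {e, g}, X ∖ U = {f} — both open, so U is clopen.
  U = {e, f, g}, X ∖ U = ∅ — both open, so U is clopen.
Nontrivial clopen(s) exist: e.g. {f}. So (X, τ) is disconnected.
Compute connected components by grouping points that agree on all clopens:
  component: {f}
  component: {e, g}


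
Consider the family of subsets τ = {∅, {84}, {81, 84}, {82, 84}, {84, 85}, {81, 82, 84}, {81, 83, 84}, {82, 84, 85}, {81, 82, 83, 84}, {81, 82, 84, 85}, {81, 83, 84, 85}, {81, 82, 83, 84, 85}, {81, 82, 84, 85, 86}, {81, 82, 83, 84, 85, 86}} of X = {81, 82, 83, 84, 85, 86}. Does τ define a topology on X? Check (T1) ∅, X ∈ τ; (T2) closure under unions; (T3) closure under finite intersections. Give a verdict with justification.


τ is NOT a topology on X.

Axiom (T1): ∅ ∈ τ? Yes; X ∈ τ? Yes.
Axiom (T2/T3): check pairwise unions and intersections of members of τ.
Counterexample for (T2): {81, 84} ∪ {84, 85} = {81, 84, 85} ∉ τ. Therefore τ is NOT a topology.


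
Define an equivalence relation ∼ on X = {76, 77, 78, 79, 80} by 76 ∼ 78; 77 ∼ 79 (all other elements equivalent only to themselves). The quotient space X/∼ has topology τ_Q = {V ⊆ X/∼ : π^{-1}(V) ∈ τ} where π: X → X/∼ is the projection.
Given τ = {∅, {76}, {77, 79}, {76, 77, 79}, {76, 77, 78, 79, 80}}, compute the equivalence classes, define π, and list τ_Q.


X/∼ = {[76=78], [77=79], [80]}; |τ_Q| = 3.

Equivalence classes: [76=78], [77=79], [80].
Quotient map π: X → X/∼ sends 76 ↦ [76=78], 77 ↦ [77=79], 78 ↦ [76=78], 79 ↦ [77=79], 80 ↦ [80].
For each subset V ⊆ X/∼, compute π^{-1}(V) ⊆ X and check whether π^{-1}(V) ∈ τ. V is open in τ_Q iff π^{-1}(V) ∈ τ.
  V = {}: π^{-1}(V) = ∅ ∈ τ ✓.
  V = {[76=78]}: π^{-1}(V) = {76, 78} ∉ τ ✗.
  V = {[77=79]}: π^{-1}(V) = {77, 79} ∈ τ ✓.
  V = {[76=78], [77=79]}: π^{-1}(V) = {76, 77, 78, 79} ∉ τ ✗.
  V = {[80]}: π^{-1}(V) = {80} ∉ τ ✗.
  V = {[76=78], [80]}: π^{-1}(V) = {76, 78, 80} ∉ τ ✗.
  V = {[77=79], [80]}: π^{-1}(V) = {77, 79, 80} ∉ τ ✗.
  V = {[76=78], [77=79], [80]}: π^{-1}(V) = {76, 77, 78, 79, 80} ∈ τ ✓.
Open sets in the quotient: τ_Q = {{}, {[77=79]}, {[76=78], [77=79], [80]}} (3 elements).


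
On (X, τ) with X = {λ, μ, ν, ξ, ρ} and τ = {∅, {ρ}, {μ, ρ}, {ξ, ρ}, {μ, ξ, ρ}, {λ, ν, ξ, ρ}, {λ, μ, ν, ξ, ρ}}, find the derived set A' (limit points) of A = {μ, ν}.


A' = {λ}

For each x ∈ X, list the open sets U ∈ τ with x ∈ U, then check whether U ∩ (A ∖ {x}) ≠ ∅ for every such U.
  x = λ: opens ∋ x are {λ, ν, ξ, ρ}, {λ, μ, ν, ξ, ρ}; each meets A ∖ {λ}, so x IS a limit point.
  x = μ: open {μ, ρ} ∋ x has {μ, ρ} ∩ (A ∖ {μ}) = ∅, so x is NOT a limit point.
  x = ν: open {λ, ν, ξ, ρ} ∋ x has {λ, ν, ξ, ρ} ∩ (A ∖ {ν}) = ∅, so x is NOT a limit point.
  x = ξ: open {ξ, ρ} ∋ x has {ξ, ρ} ∩ (A ∖ {ξ}) = ∅, so x is NOT a limit point.
  x = ρ: open {ρ} ∋ x has {ρ} ∩ (A ∖ {ρ}) = ∅, so x is NOT a limit point.
Collecting: A' = {λ}.


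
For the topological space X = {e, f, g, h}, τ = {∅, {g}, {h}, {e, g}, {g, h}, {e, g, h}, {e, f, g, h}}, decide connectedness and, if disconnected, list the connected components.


(X, τ) is connected.

Find clopen sets (U ∈ τ with X ∖ U ∈ τ):
  U = ∅, X ∖ U = {e, f, g, h} — both open, so U is clopen.
  U = {e, f, g, h}, X ∖ U = ∅ — both open, so U is clopen.
Only trivial clopens (∅ and X) exist, so (X, τ) is connected.
Compute connected components by grouping points that agree on all clopens:
  component: {e, f, g, h}


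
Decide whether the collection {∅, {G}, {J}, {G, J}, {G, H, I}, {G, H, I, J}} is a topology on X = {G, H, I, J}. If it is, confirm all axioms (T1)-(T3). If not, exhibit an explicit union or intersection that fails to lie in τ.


τ IS a topology on X.

Axiom (T1): ∅ ∈ τ? Yes; X ∈ τ? Yes.
Axiom (T2/T3): check pairwise unions and intersections of members of τ.
All pairwise intersections and unions checked — each lies in τ. Therefore τ satisfies (T1), (T2), (T3): it IS a topology on X.


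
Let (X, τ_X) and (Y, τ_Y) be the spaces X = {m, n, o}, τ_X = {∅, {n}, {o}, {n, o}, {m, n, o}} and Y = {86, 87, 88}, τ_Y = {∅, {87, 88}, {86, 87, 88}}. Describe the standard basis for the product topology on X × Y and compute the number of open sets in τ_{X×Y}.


Basis B = {∅ × ∅, {n} × {87, 88}, {o} × {87, 88}, {n} × {86, 87, 88}, {o} × {86, 87, 88}, {n, o} × {87, 88}, {m, n, o} × {87, 88}, {n, o} × {86, 87, 88}, {m, n, o} × {86, 87, 88}}; |τ_{X×Y}| = 14.

Enumerate products U × V with U ∈ τ_X, V ∈ τ_Y (deduplicated):
  ∅ × ∅ = {} (∅)
  {n} × {87, 88} = {(n,87), (n,88)}
  {o} × {87, 88} = {(o,87), (o,88)}
  {n} × {86, 87, 88} = {(n,86), (n,87), (n,88)}
  {o} × {86, 87, 88} = {(o,86), (o,87), (o,88)}
  {n, o} × {87, 88} = {(n,87), (n,88), (o,87), (o,88)}
  {m, n, o} × {87, 88} = {(m,87), (m,88), (n,87), (n,88), (o,87), (o,88)}
  {n, o} × {86, 87, 88} = {(n,86), (n,87), (n,88), (o,86), (o,87), (o,88)}
  {m, n, o} × {86, 87, 88} = {(m,86), (m,87), (m,88), (n,86), (n,87), (n,88), (o,86), (o,87), (o,88)}
These 9 distinct sets form the basis B.
Close under arbitrary unions to get τ_{X×Y}; counting gives |τ_{X×Y}| = 14.


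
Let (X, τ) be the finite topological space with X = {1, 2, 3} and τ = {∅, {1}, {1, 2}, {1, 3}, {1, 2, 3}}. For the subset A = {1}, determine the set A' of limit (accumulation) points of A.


A' = {2, 3}

For each x ∈ X, list the open sets U ∈ τ with x ∈ U, then check whether U ∩ (A ∖ {x}) ≠ ∅ for every such U.
  x = 1: open {1} ∋ x has {1} ∩ (A ∖ {1}) = ∅, so x is NOT a limit point.
  x = 2: opens ∋ x are {1, 2}, {1, 2, 3}; each meets A ∖ {2}, so x IS a limit point.
  x = 3: opens ∋ x are {1, 3}, {1, 2, 3}; each meets A ∖ {3}, so x IS a limit point.
Collecting: A' = {2, 3}.


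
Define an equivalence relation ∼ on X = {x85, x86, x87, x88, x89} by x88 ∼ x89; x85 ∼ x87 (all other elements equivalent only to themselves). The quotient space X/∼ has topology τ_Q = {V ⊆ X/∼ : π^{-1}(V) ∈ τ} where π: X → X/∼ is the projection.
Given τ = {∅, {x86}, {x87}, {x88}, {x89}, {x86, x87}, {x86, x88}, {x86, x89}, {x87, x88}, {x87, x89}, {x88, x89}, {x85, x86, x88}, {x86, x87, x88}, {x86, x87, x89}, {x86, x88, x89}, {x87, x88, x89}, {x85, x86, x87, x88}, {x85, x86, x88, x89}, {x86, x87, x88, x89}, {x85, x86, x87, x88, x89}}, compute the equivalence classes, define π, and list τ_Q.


X/∼ = {[x85=x87], [x86], [x88=x89]}; |τ_Q| = 5.

Equivalence classes: [x85=x87], [x86], [x88=x89].
Quotient map π: X → X/∼ sends x85 ↦ [x85=x87], x86 ↦ [x86], x87 ↦ [x85=x87], x88 ↦ [x88=x89], x89 ↦ [x88=x89].
For each subset V ⊆ X/∼, compute π^{-1}(V) ⊆ X and check whether π^{-1}(V) ∈ τ. V is open in τ_Q iff π^{-1}(V) ∈ τ.
  V = {}: π^{-1}(V) = ∅ ∈ τ ✓.
  V = {[x85=x87]}: π^{-1}(V) = {x85, x87} ∉ τ ✗.
  V = {[x86]}: π^{-1}(V) = {x86} ∈ τ ✓.
  V = {[x85=x87], [x86]}: π^{-1}(V) = {x85, x86, x87} ∉ τ ✗.
  V = {[x88=x89]}: π^{-1}(V) = {x88, x89} ∈ τ ✓.
  V = {[x85=x87], [x88=x89]}: π^{-1}(V) = {x85, x87, x88, x89} ∉ τ ✗.
  V = {[x86], [x88=x89]}: π^{-1}(V) = {x86, x88, x89} ∈ τ ✓.
  V = {[x85=x87], [x86], [x88=x89]}: π^{-1}(V) = {x85, x86, x87, x88, x89} ∈ τ ✓.
Open sets in the quotient: τ_Q = {{}, {[x86]}, {[x88=x89]}, {[x86], [x88=x89]}, {[x85=x87], [x86], [x88=x89]}} (5 elements).


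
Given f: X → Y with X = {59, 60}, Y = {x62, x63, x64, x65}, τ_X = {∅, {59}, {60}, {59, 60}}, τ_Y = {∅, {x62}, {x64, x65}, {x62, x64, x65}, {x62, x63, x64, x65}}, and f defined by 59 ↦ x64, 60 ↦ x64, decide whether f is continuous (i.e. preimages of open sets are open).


f IS continuous.

Compute f^{-1}(U) for each U ∈ τ_Y:
  U = ∅: f^{-1}(U) = ∅ ∈ τ_X ✓.
  U = {x62}: f^{-1}(U) = ∅ ∈ τ_X ✓.
  U = {x64, x65}: f^{-1}(U) = {59, 60} ∈ τ_X ✓.
  U = {x62, x64, x65}: f^{-1}(U) = {59, 60} ∈ τ_X ✓.
  U = {x62, x63, x64, x65}: f^{-1}(U) = {59, 60} ∈ τ_X ✓.
Every preimage lies in τ_X, so f IS continuous.


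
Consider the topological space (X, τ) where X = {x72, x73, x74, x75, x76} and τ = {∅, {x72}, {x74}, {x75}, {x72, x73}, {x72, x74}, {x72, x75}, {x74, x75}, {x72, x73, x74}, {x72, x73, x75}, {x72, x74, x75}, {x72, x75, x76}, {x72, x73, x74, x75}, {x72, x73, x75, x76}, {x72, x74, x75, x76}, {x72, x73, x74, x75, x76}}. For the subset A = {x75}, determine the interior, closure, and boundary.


int(A) = {x75}, cl(A) = {x75, x76}, ∂A = {x76}.

Closed sets in (X, τ) are complements of opens:
  closed(X, τ) = {∅, {x73}, {x74}, {x76}, {x73, x74}, {x73, x76}, {x74, x76}, {x75, x76}, {x72, x73, x76}, {x73, x74, x76}, {x73, x75, x76}, {x74, x75, x76}, {x72, x73, x74, x76}, {x72, x73, x75, x76}, {x73, x74, x75, x76}, {x72, x73, x74, x75, x76}}.
int(A) = ⋃ {U ∈ τ : U ⊆ A}. Opens contained in A: ∅, {x75}.
Taking the union of these: int(A) = {x75}.
cl(A) = ⋂ {C closed : A ⊆ C}. Closed sets containing A: {x75, x76}, {x73, x75, x76}, {x74, x75, x76}, {x72, x73, x75, x76}, {x73, x74, x75, x76}, {x72, x73, x74, x75, x76}.
Intersecting these: cl(A) = {x75, x76}.
∂A = cl(A) ∖ int(A) = {x75, x76} ∖ {x75} = {x76}.
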